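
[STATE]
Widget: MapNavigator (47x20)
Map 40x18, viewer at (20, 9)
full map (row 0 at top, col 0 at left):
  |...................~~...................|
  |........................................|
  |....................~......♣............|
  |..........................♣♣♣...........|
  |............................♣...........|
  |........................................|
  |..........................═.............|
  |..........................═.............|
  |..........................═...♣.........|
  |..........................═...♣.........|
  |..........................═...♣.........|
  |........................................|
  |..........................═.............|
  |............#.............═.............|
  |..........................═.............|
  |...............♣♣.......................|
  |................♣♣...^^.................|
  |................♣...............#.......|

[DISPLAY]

                                               
   ...................~~...................    
   ........................................    
   ....................~......♣............    
   ..........................♣♣♣...........    
   ............................♣...........    
   ........................................    
   ..........................═.............    
   ..........................═.............    
   ..........................═...♣.........    
   ....................@.....═...♣.........    
   ..........................═...♣.........    
   ........................................    
   ..........................═.............    
   ............#.............═.............    
   ..........................═.............    
   ...............♣♣.......................    
   ................♣♣...^^.................    
   ................♣...............#.......    
                                               


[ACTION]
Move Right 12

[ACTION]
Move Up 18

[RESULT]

                                               
                                               
                                               
                                               
                                               
                                               
                                               
                                               
                                               
                                               
..........~~...........@.......                
...............................                
...........~......♣............                
.................♣♣♣...........                
...................♣...........                
...............................                
.................═.............                
.................═.............                
.................═...♣.........                
.................═...♣.........                


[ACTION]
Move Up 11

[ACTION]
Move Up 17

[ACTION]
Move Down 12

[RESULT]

...........~......♣............                
.................♣♣♣...........                
...................♣...........                
...............................                
.................═.............                
.................═.............                
.................═...♣.........                
.................═...♣.........                
.................═...♣.........                
...............................                
.................═.....@.......                
...#.............═.............                
.................═.............                
......♣♣.......................                
.......♣♣...^^.................                
.......♣...............#.......                
                                               
                                               
                                               
                                               


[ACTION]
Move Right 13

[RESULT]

....~......♣............                       
..........♣♣♣...........                       
............♣...........                       
........................                       
..........═.............                       
..........═.............                       
..........═...♣.........                       
..........═...♣.........                       
..........═...♣.........                       
........................                       
..........═............@                       
..........═.............                       
..........═.............                       
♣.......................                       
♣♣...^^.................                       
♣...............#.......                       
                                               
                                               
                                               
                                               


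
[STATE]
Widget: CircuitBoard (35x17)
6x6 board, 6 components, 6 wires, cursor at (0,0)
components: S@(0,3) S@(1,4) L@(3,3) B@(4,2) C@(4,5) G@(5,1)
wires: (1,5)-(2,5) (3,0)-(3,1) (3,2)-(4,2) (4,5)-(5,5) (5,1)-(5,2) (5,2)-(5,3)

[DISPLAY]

   0 1 2 3 4 5                     
0  [.]          S                  
                                   
1                   S   ·          
                        │          
2                       ·          
                                   
3   · ─ ·   ·   L                  
            │                      
4           B           C          
                        │          
5       G ─ · ─ ·       ·          
Cursor: (0,0)                      
                                   
                                   
                                   
                                   


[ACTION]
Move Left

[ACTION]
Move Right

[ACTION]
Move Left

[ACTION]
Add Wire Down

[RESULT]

   0 1 2 3 4 5                     
0  [.]          S                  
    │                              
1   ·               S   ·          
                        │          
2                       ·          
                                   
3   · ─ ·   ·   L                  
            │                      
4           B           C          
                        │          
5       G ─ · ─ ·       ·          
Cursor: (0,0)                      
                                   
                                   
                                   
                                   


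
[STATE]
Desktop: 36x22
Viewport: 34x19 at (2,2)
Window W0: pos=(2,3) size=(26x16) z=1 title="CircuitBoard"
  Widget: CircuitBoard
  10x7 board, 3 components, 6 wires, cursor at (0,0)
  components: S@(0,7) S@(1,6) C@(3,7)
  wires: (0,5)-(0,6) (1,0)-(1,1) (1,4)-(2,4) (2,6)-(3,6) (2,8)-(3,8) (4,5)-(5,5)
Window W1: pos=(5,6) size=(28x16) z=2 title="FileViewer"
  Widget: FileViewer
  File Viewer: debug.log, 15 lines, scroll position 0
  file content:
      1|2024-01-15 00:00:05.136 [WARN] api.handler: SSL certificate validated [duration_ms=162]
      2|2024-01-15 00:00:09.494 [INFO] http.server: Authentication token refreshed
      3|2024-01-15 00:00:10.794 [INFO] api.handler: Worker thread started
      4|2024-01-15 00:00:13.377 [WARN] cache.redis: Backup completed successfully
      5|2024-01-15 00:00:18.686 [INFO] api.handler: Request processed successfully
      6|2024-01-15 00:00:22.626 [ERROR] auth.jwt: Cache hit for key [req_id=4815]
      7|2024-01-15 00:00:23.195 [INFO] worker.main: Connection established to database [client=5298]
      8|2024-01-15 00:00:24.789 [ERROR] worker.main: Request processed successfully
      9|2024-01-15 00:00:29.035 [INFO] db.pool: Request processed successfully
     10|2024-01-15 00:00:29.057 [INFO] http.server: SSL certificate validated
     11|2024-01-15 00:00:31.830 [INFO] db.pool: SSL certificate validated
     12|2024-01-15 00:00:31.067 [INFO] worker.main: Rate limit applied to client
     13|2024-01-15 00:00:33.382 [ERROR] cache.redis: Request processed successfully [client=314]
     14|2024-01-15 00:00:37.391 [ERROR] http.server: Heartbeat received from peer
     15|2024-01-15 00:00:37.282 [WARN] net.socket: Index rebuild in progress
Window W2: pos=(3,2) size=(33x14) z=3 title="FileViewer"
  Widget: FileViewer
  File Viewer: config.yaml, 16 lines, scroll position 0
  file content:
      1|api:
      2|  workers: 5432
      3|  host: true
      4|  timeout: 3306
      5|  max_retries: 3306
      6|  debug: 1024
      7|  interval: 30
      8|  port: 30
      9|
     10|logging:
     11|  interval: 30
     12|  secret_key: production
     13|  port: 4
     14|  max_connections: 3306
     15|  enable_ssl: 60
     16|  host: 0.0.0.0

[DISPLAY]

 ┏━━━━━━━━━━━━━━━━━━━━━━━━━━━━━━━┓
┏┃ FileViewer                    ┃
┃┠───────────────────────────────┨
┠┃api:                          ▲┃
┃┃  workers: 5432               █┃
┃┃  host: true                  ░┃
┃┃  timeout: 3306               ░┃
┃┃  max_retries: 3306           ░┃
┃┃  debug: 1024                 ░┃
┃┃  interval: 30                ░┃
┃┃  port: 30                    ░┃
┃┃                              ░┃
┃┃logging:                      ▼┃
┃┗━━━━━━━━━━━━━━━━━━━━━━━━━━━━━━━┛
┃  ┃2024-01-15 00:00:24.789 [░┃   
┃5 ┃2024-01-15 00:00:29.035 [░┃   
┗━━┃2024-01-15 00:00:29.057 [░┃   
   ┃2024-01-15 00:00:31.830 [░┃   
   ┃2024-01-15 00:00:31.067 [▼┃   


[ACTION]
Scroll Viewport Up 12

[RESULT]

                                  
                                  
 ┏━━━━━━━━━━━━━━━━━━━━━━━━━━━━━━━┓
┏┃ FileViewer                    ┃
┃┠───────────────────────────────┨
┠┃api:                          ▲┃
┃┃  workers: 5432               █┃
┃┃  host: true                  ░┃
┃┃  timeout: 3306               ░┃
┃┃  max_retries: 3306           ░┃
┃┃  debug: 1024                 ░┃
┃┃  interval: 30                ░┃
┃┃  port: 30                    ░┃
┃┃                              ░┃
┃┃logging:                      ▼┃
┃┗━━━━━━━━━━━━━━━━━━━━━━━━━━━━━━━┛
┃  ┃2024-01-15 00:00:24.789 [░┃   
┃5 ┃2024-01-15 00:00:29.035 [░┃   
┗━━┃2024-01-15 00:00:29.057 [░┃   


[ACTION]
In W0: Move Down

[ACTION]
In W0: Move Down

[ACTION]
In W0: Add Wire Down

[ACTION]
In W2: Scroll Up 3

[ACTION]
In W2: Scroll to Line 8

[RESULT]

                                  
                                  
 ┏━━━━━━━━━━━━━━━━━━━━━━━━━━━━━━━┓
┏┃ FileViewer                    ┃
┃┠───────────────────────────────┨
┠┃  interval: 30                ▲┃
┃┃  port: 30                    ░┃
┃┃                              ░┃
┃┃logging:                      ░┃
┃┃  interval: 30                ░┃
┃┃  secret_key: production      ░┃
┃┃  port: 4                     ░┃
┃┃  max_connections: 3306       ░┃
┃┃  enable_ssl: 60              █┃
┃┃  host: 0.0.0.0               ▼┃
┃┗━━━━━━━━━━━━━━━━━━━━━━━━━━━━━━━┛
┃  ┃2024-01-15 00:00:24.789 [░┃   
┃5 ┃2024-01-15 00:00:29.035 [░┃   
┗━━┃2024-01-15 00:00:29.057 [░┃   


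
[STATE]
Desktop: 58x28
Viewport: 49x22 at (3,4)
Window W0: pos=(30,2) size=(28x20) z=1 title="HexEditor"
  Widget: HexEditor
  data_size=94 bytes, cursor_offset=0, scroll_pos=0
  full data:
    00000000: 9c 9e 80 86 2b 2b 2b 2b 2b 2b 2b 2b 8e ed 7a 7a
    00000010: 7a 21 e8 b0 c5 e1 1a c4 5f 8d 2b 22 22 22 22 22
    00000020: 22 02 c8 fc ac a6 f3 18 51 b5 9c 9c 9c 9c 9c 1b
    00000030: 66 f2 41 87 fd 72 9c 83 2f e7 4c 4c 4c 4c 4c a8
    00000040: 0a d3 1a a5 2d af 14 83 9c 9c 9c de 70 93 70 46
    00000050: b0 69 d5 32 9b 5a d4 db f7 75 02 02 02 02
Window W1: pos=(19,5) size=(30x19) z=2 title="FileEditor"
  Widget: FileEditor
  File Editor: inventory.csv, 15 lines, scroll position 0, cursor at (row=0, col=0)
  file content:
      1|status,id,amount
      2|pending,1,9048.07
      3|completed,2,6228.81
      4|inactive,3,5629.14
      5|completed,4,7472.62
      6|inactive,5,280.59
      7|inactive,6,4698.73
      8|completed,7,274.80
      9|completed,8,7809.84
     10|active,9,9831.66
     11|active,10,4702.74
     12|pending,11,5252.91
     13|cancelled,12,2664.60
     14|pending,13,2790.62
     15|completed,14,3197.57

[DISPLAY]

                           ┠─────────────────────
                ┏━━━━━━━━━━━━━━━━━━━━━━━━━━━━┓ 86
                ┃ FileEditor                 ┃ b0
                ┠────────────────────────────┨ fc
                ┃█tatus,id,amount           ▲┃ 87
                ┃pending,1,9048.07          █┃ a5
                ┃completed,2,6228.81        ░┃ 32
                ┃inactive,3,5629.14         ░┃   
                ┃completed,4,7472.62        ░┃   
                ┃inactive,5,280.59          ░┃   
                ┃inactive,6,4698.73         ░┃   
                ┃completed,7,274.80         ░┃   
                ┃completed,8,7809.84        ░┃   
                ┃active,9,9831.66           ░┃   
                ┃active,10,4702.74          ░┃   
                ┃pending,11,5252.91         ░┃   
                ┃cancelled,12,2664.60       ░┃   
                ┃pending,13,2790.62         ░┃━━━
                ┃completed,14,3197.57       ▼┃   
                ┗━━━━━━━━━━━━━━━━━━━━━━━━━━━━┛   
                                                 
                                                 


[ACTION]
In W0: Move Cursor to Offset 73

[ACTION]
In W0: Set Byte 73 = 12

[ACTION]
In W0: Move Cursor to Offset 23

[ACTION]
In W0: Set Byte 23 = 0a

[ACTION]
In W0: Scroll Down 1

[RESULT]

                           ┠─────────────────────
                ┏━━━━━━━━━━━━━━━━━━━━━━━━━━━━┓ b0
                ┃ FileEditor                 ┃ fc
                ┠────────────────────────────┨ 87
                ┃█tatus,id,amount           ▲┃ a5
                ┃pending,1,9048.07          █┃ 32
                ┃completed,2,6228.81        ░┃   
                ┃inactive,3,5629.14         ░┃   
                ┃completed,4,7472.62        ░┃   
                ┃inactive,5,280.59          ░┃   
                ┃inactive,6,4698.73         ░┃   
                ┃completed,7,274.80         ░┃   
                ┃completed,8,7809.84        ░┃   
                ┃active,9,9831.66           ░┃   
                ┃active,10,4702.74          ░┃   
                ┃pending,11,5252.91         ░┃   
                ┃cancelled,12,2664.60       ░┃   
                ┃pending,13,2790.62         ░┃━━━
                ┃completed,14,3197.57       ▼┃   
                ┗━━━━━━━━━━━━━━━━━━━━━━━━━━━━┛   
                                                 
                                                 


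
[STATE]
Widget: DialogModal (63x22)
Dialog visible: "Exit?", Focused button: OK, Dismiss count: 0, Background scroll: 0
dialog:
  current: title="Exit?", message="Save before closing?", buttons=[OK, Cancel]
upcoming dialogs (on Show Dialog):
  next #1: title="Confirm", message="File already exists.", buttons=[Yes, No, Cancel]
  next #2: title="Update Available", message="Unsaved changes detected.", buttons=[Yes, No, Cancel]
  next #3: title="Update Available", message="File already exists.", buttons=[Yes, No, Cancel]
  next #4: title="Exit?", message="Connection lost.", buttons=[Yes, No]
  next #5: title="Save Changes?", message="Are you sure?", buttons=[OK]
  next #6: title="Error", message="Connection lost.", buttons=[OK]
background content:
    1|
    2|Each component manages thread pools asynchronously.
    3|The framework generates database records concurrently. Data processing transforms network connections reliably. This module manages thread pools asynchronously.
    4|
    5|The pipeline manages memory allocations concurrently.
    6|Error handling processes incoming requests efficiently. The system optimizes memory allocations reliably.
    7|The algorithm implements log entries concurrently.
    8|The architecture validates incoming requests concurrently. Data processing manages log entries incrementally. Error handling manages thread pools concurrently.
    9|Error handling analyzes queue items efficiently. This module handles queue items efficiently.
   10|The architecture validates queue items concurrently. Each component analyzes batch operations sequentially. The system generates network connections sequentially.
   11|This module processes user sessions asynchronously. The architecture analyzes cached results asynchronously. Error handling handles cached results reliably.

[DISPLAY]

                                                               
Each component manages thread pools asynchronously.            
The framework generates database records concurrently. Data pro
                                                               
The pipeline manages memory allocations concurrently.          
Error handling processes incoming requests efficiently. The sys
The algorithm implements log entries concurrently.             
The architecture validates incoming requests concurrently. Data
Error handling anal┌──────────────────────┐ntly. This module ha
The architecture va│        Exit?         │urrently. Each compo
This module process│ Save before closing? │onously. The archite
                   │    [OK]  Cancel      │                    
                   └──────────────────────┘                    
                                                               
                                                               
                                                               
                                                               
                                                               
                                                               
                                                               
                                                               
                                                               


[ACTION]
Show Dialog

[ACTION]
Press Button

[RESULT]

                                                               
Each component manages thread pools asynchronously.            
The framework generates database records concurrently. Data pro
                                                               
The pipeline manages memory allocations concurrently.          
Error handling processes incoming requests efficiently. The sys
The algorithm implements log entries concurrently.             
The architecture validates incoming requests concurrently. Data
Error handling analyzes queue items efficiently. This module ha
The architecture validates queue items concurrently. Each compo
This module processes user sessions asynchronously. The archite
                                                               
                                                               
                                                               
                                                               
                                                               
                                                               
                                                               
                                                               
                                                               
                                                               
                                                               


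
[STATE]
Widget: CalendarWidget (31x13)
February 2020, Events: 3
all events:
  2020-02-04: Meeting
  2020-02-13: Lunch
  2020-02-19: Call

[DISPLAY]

         February 2020         
Mo Tu We Th Fr Sa Su           
                1  2           
 3  4*  5  6  7  8  9          
10 11 12 13* 14 15 16          
17 18 19* 20 21 22 23          
24 25 26 27 28 29              
                               
                               
                               
                               
                               
                               


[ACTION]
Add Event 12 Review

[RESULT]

         February 2020         
Mo Tu We Th Fr Sa Su           
                1  2           
 3  4*  5  6  7  8  9          
10 11 12* 13* 14 15 16         
17 18 19* 20 21 22 23          
24 25 26 27 28 29              
                               
                               
                               
                               
                               
                               


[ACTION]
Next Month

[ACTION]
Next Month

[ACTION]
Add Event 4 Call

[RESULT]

           April 2020          
Mo Tu We Th Fr Sa Su           
       1  2  3  4*  5          
 6  7  8  9 10 11 12           
13 14 15 16 17 18 19           
20 21 22 23 24 25 26           
27 28 29 30                    
                               
                               
                               
                               
                               
                               


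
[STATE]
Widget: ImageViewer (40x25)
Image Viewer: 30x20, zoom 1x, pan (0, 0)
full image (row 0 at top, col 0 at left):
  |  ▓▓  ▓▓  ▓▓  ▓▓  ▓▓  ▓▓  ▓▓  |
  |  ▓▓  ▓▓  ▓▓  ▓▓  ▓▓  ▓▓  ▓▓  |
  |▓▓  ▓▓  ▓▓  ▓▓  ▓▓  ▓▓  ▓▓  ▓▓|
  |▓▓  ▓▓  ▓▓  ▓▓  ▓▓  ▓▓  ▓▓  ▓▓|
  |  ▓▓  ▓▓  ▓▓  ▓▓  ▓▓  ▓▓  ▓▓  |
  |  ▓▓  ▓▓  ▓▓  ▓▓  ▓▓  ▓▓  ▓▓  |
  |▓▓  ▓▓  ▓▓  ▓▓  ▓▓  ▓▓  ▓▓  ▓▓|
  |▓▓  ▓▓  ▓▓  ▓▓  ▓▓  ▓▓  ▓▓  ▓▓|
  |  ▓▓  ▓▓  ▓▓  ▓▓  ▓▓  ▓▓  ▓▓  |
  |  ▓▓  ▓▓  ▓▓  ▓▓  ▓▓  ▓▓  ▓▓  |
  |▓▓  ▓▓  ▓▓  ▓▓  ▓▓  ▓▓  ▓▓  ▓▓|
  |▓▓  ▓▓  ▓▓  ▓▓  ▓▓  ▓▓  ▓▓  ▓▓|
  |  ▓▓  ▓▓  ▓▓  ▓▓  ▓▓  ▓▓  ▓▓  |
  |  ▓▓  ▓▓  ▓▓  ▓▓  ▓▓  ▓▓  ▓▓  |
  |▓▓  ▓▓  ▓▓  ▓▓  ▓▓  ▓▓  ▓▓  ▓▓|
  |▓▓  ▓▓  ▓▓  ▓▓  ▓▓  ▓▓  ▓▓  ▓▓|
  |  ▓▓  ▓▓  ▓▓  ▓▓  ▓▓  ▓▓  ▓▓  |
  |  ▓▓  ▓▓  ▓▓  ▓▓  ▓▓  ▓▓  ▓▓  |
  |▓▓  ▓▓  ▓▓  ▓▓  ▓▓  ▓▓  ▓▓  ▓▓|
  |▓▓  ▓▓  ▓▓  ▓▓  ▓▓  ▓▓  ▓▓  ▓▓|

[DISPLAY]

  ▓▓  ▓▓  ▓▓  ▓▓  ▓▓  ▓▓  ▓▓            
  ▓▓  ▓▓  ▓▓  ▓▓  ▓▓  ▓▓  ▓▓            
▓▓  ▓▓  ▓▓  ▓▓  ▓▓  ▓▓  ▓▓  ▓▓          
▓▓  ▓▓  ▓▓  ▓▓  ▓▓  ▓▓  ▓▓  ▓▓          
  ▓▓  ▓▓  ▓▓  ▓▓  ▓▓  ▓▓  ▓▓            
  ▓▓  ▓▓  ▓▓  ▓▓  ▓▓  ▓▓  ▓▓            
▓▓  ▓▓  ▓▓  ▓▓  ▓▓  ▓▓  ▓▓  ▓▓          
▓▓  ▓▓  ▓▓  ▓▓  ▓▓  ▓▓  ▓▓  ▓▓          
  ▓▓  ▓▓  ▓▓  ▓▓  ▓▓  ▓▓  ▓▓            
  ▓▓  ▓▓  ▓▓  ▓▓  ▓▓  ▓▓  ▓▓            
▓▓  ▓▓  ▓▓  ▓▓  ▓▓  ▓▓  ▓▓  ▓▓          
▓▓  ▓▓  ▓▓  ▓▓  ▓▓  ▓▓  ▓▓  ▓▓          
  ▓▓  ▓▓  ▓▓  ▓▓  ▓▓  ▓▓  ▓▓            
  ▓▓  ▓▓  ▓▓  ▓▓  ▓▓  ▓▓  ▓▓            
▓▓  ▓▓  ▓▓  ▓▓  ▓▓  ▓▓  ▓▓  ▓▓          
▓▓  ▓▓  ▓▓  ▓▓  ▓▓  ▓▓  ▓▓  ▓▓          
  ▓▓  ▓▓  ▓▓  ▓▓  ▓▓  ▓▓  ▓▓            
  ▓▓  ▓▓  ▓▓  ▓▓  ▓▓  ▓▓  ▓▓            
▓▓  ▓▓  ▓▓  ▓▓  ▓▓  ▓▓  ▓▓  ▓▓          
▓▓  ▓▓  ▓▓  ▓▓  ▓▓  ▓▓  ▓▓  ▓▓          
                                        
                                        
                                        
                                        
                                        


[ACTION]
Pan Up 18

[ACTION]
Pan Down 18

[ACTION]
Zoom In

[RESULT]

    ▓▓▓▓    ▓▓▓▓    ▓▓▓▓    ▓▓▓▓    ▓▓▓▓
    ▓▓▓▓    ▓▓▓▓    ▓▓▓▓    ▓▓▓▓    ▓▓▓▓
▓▓▓▓    ▓▓▓▓    ▓▓▓▓    ▓▓▓▓    ▓▓▓▓    
▓▓▓▓    ▓▓▓▓    ▓▓▓▓    ▓▓▓▓    ▓▓▓▓    
▓▓▓▓    ▓▓▓▓    ▓▓▓▓    ▓▓▓▓    ▓▓▓▓    
▓▓▓▓    ▓▓▓▓    ▓▓▓▓    ▓▓▓▓    ▓▓▓▓    
    ▓▓▓▓    ▓▓▓▓    ▓▓▓▓    ▓▓▓▓    ▓▓▓▓
    ▓▓▓▓    ▓▓▓▓    ▓▓▓▓    ▓▓▓▓    ▓▓▓▓
    ▓▓▓▓    ▓▓▓▓    ▓▓▓▓    ▓▓▓▓    ▓▓▓▓
    ▓▓▓▓    ▓▓▓▓    ▓▓▓▓    ▓▓▓▓    ▓▓▓▓
▓▓▓▓    ▓▓▓▓    ▓▓▓▓    ▓▓▓▓    ▓▓▓▓    
▓▓▓▓    ▓▓▓▓    ▓▓▓▓    ▓▓▓▓    ▓▓▓▓    
▓▓▓▓    ▓▓▓▓    ▓▓▓▓    ▓▓▓▓    ▓▓▓▓    
▓▓▓▓    ▓▓▓▓    ▓▓▓▓    ▓▓▓▓    ▓▓▓▓    
    ▓▓▓▓    ▓▓▓▓    ▓▓▓▓    ▓▓▓▓    ▓▓▓▓
    ▓▓▓▓    ▓▓▓▓    ▓▓▓▓    ▓▓▓▓    ▓▓▓▓
    ▓▓▓▓    ▓▓▓▓    ▓▓▓▓    ▓▓▓▓    ▓▓▓▓
    ▓▓▓▓    ▓▓▓▓    ▓▓▓▓    ▓▓▓▓    ▓▓▓▓
▓▓▓▓    ▓▓▓▓    ▓▓▓▓    ▓▓▓▓    ▓▓▓▓    
▓▓▓▓    ▓▓▓▓    ▓▓▓▓    ▓▓▓▓    ▓▓▓▓    
▓▓▓▓    ▓▓▓▓    ▓▓▓▓    ▓▓▓▓    ▓▓▓▓    
▓▓▓▓    ▓▓▓▓    ▓▓▓▓    ▓▓▓▓    ▓▓▓▓    
                                        
                                        
                                        


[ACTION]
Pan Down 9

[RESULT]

    ▓▓▓▓    ▓▓▓▓    ▓▓▓▓    ▓▓▓▓    ▓▓▓▓
▓▓▓▓    ▓▓▓▓    ▓▓▓▓    ▓▓▓▓    ▓▓▓▓    
▓▓▓▓    ▓▓▓▓    ▓▓▓▓    ▓▓▓▓    ▓▓▓▓    
▓▓▓▓    ▓▓▓▓    ▓▓▓▓    ▓▓▓▓    ▓▓▓▓    
▓▓▓▓    ▓▓▓▓    ▓▓▓▓    ▓▓▓▓    ▓▓▓▓    
    ▓▓▓▓    ▓▓▓▓    ▓▓▓▓    ▓▓▓▓    ▓▓▓▓
    ▓▓▓▓    ▓▓▓▓    ▓▓▓▓    ▓▓▓▓    ▓▓▓▓
    ▓▓▓▓    ▓▓▓▓    ▓▓▓▓    ▓▓▓▓    ▓▓▓▓
    ▓▓▓▓    ▓▓▓▓    ▓▓▓▓    ▓▓▓▓    ▓▓▓▓
▓▓▓▓    ▓▓▓▓    ▓▓▓▓    ▓▓▓▓    ▓▓▓▓    
▓▓▓▓    ▓▓▓▓    ▓▓▓▓    ▓▓▓▓    ▓▓▓▓    
▓▓▓▓    ▓▓▓▓    ▓▓▓▓    ▓▓▓▓    ▓▓▓▓    
▓▓▓▓    ▓▓▓▓    ▓▓▓▓    ▓▓▓▓    ▓▓▓▓    
                                        
                                        
                                        
                                        
                                        
                                        
                                        
                                        
                                        
                                        
                                        
                                        


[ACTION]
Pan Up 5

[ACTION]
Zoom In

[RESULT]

▓▓▓▓▓▓      ▓▓▓▓▓▓      ▓▓▓▓▓▓      ▓▓▓▓
▓▓▓▓▓▓      ▓▓▓▓▓▓      ▓▓▓▓▓▓      ▓▓▓▓
      ▓▓▓▓▓▓      ▓▓▓▓▓▓      ▓▓▓▓▓▓    
      ▓▓▓▓▓▓      ▓▓▓▓▓▓      ▓▓▓▓▓▓    
      ▓▓▓▓▓▓      ▓▓▓▓▓▓      ▓▓▓▓▓▓    
      ▓▓▓▓▓▓      ▓▓▓▓▓▓      ▓▓▓▓▓▓    
      ▓▓▓▓▓▓      ▓▓▓▓▓▓      ▓▓▓▓▓▓    
      ▓▓▓▓▓▓      ▓▓▓▓▓▓      ▓▓▓▓▓▓    
▓▓▓▓▓▓      ▓▓▓▓▓▓      ▓▓▓▓▓▓      ▓▓▓▓
▓▓▓▓▓▓      ▓▓▓▓▓▓      ▓▓▓▓▓▓      ▓▓▓▓
▓▓▓▓▓▓      ▓▓▓▓▓▓      ▓▓▓▓▓▓      ▓▓▓▓
▓▓▓▓▓▓      ▓▓▓▓▓▓      ▓▓▓▓▓▓      ▓▓▓▓
▓▓▓▓▓▓      ▓▓▓▓▓▓      ▓▓▓▓▓▓      ▓▓▓▓
▓▓▓▓▓▓      ▓▓▓▓▓▓      ▓▓▓▓▓▓      ▓▓▓▓
      ▓▓▓▓▓▓      ▓▓▓▓▓▓      ▓▓▓▓▓▓    
      ▓▓▓▓▓▓      ▓▓▓▓▓▓      ▓▓▓▓▓▓    
      ▓▓▓▓▓▓      ▓▓▓▓▓▓      ▓▓▓▓▓▓    
      ▓▓▓▓▓▓      ▓▓▓▓▓▓      ▓▓▓▓▓▓    
      ▓▓▓▓▓▓      ▓▓▓▓▓▓      ▓▓▓▓▓▓    
      ▓▓▓▓▓▓      ▓▓▓▓▓▓      ▓▓▓▓▓▓    
▓▓▓▓▓▓      ▓▓▓▓▓▓      ▓▓▓▓▓▓      ▓▓▓▓
▓▓▓▓▓▓      ▓▓▓▓▓▓      ▓▓▓▓▓▓      ▓▓▓▓
▓▓▓▓▓▓      ▓▓▓▓▓▓      ▓▓▓▓▓▓      ▓▓▓▓
▓▓▓▓▓▓      ▓▓▓▓▓▓      ▓▓▓▓▓▓      ▓▓▓▓
▓▓▓▓▓▓      ▓▓▓▓▓▓      ▓▓▓▓▓▓      ▓▓▓▓


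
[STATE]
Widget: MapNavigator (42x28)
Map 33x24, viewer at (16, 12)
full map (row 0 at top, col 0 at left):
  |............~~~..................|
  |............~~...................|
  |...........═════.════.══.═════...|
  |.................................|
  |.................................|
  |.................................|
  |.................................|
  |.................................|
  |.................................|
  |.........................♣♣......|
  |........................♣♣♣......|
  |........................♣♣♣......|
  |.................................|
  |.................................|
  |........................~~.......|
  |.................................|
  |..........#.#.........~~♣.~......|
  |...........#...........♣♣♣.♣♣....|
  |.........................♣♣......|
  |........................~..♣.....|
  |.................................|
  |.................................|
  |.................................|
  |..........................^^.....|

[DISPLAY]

                                          
                                          
     ............~~~..................    
     ............~~...................    
     ...........═════.════.══.═════...    
     .................................    
     .................................    
     .................................    
     .................................    
     .................................    
     .................................    
     .........................♣♣......    
     ........................♣♣♣......    
     ........................♣♣♣......    
     ................@................    
     .................................    
     ........................~~.......    
     .................................    
     ..........#.#.........~~♣.~......    
     ...........#...........♣♣♣.♣♣....    
     .........................♣♣......    
     ........................~..♣.....    
     .................................    
     .................................    
     .................................    
     ..........................^^.....    
                                          
                                          


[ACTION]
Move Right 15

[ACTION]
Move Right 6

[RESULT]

                                          
                                          
.~~~..................                    
.~~...................                    
═════.════.══.═════...                    
......................                    
......................                    
......................                    
......................                    
......................                    
......................                    
..............♣♣......                    
.............♣♣♣......                    
.............♣♣♣......                    
.....................@                    
......................                    
.............~~.......                    
......................                    
.#.........~~♣.~......                    
#...........♣♣♣.♣♣....                    
..............♣♣......                    
.............~..♣.....                    
......................                    
......................                    
......................                    
...............^^.....                    
                                          
                                          


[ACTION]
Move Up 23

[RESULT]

                                          
                                          
                                          
                                          
                                          
                                          
                                          
                                          
                                          
                                          
                                          
                                          
                                          
                                          
.~~~.................@                    
.~~...................                    
═════.════.══.═════...                    
......................                    
......................                    
......................                    
......................                    
......................                    
......................                    
..............♣♣......                    
.............♣♣♣......                    
.............♣♣♣......                    
......................                    
......................                    


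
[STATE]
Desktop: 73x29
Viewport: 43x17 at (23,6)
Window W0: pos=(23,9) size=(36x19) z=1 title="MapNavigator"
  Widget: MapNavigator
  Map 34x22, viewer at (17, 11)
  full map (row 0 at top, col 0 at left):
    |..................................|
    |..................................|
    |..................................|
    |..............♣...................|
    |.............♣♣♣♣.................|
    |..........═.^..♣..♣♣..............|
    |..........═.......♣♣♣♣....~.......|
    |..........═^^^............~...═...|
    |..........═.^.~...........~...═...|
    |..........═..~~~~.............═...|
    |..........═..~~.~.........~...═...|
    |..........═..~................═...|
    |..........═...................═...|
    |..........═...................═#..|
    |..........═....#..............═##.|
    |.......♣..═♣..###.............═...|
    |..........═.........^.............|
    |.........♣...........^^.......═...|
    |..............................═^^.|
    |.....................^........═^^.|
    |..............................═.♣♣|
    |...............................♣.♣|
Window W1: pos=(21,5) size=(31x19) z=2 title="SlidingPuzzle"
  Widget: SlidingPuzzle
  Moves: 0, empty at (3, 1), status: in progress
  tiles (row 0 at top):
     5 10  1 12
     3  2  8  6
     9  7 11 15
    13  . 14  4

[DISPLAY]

SlidingPuzzle               ┃              
────────────────────────────┨              
────┬────┬────┬────┐        ┃              
  5 │ 10 │  1 │ 12 │        ┃━━━━━━┓       
────┼────┼────┼────┤        ┃      ┃       
  3 │  2 │  8 │  6 │        ┃──────┨       
────┼────┼────┼────┤        ┃......┃       
  9 │  7 │ 11 │ 15 │        ┃......┃       
────┼────┼────┼────┤        ┃......┃       
 13 │    │ 14 │  4 │        ┃..═...┃       
────┴────┴────┴────┘        ┃..═...┃       
oves: 0                     ┃..═...┃       
                            ┃..═...┃       
                            ┃..═...┃       
                            ┃..═...┃       
                            ┃..═#..┃       
                            ┃..═##.┃       


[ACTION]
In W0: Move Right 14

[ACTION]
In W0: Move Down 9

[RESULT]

SlidingPuzzle               ┃              
────────────────────────────┨              
────┬────┬────┬────┐        ┃              
  5 │ 10 │  1 │ 12 │        ┃━━━━━━┓       
────┼────┼────┼────┤        ┃      ┃       
  3 │  2 │  8 │  6 │        ┃──────┨       
────┼────┼────┼────┤        ┃      ┃       
  9 │  7 │ 11 │ 15 │        ┃      ┃       
────┼────┼────┼────┤        ┃      ┃       
 13 │    │ 14 │  4 │        ┃      ┃       
────┴────┴────┴────┘        ┃      ┃       
oves: 0                     ┃      ┃       
                            ┃      ┃       
                            ┃      ┃       
                            ┃      ┃       
                            ┃      ┃       
                            ┃      ┃       


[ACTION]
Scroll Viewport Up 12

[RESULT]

                                           
                                           
                                           
                                           
                                           
━━━━━━━━━━━━━━━━━━━━━━━━━━━━┓              
SlidingPuzzle               ┃              
────────────────────────────┨              
────┬────┬────┬────┐        ┃              
  5 │ 10 │  1 │ 12 │        ┃━━━━━━┓       
────┼────┼────┼────┤        ┃      ┃       
  3 │  2 │  8 │  6 │        ┃──────┨       
────┼────┼────┼────┤        ┃      ┃       
  9 │  7 │ 11 │ 15 │        ┃      ┃       
────┼────┼────┼────┤        ┃      ┃       
 13 │    │ 14 │  4 │        ┃      ┃       
────┴────┴────┴────┘        ┃      ┃       


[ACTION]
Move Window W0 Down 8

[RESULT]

                                           
                                           
                                           
                                           
                                           
━━━━━━━━━━━━━━━━━━━━━━━━━━━━┓              
SlidingPuzzle               ┃              
────────────────────────────┨              
────┬────┬────┬────┐        ┃              
  5 │ 10 │  1 │ 12 │        ┃              
────┼────┼────┼────┤        ┃━━━━━━┓       
  3 │  2 │  8 │  6 │        ┃      ┃       
────┼────┼────┼────┤        ┃──────┨       
  9 │  7 │ 11 │ 15 │        ┃      ┃       
────┼────┼────┼────┤        ┃      ┃       
 13 │    │ 14 │  4 │        ┃      ┃       
────┴────┴────┴────┘        ┃      ┃       
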